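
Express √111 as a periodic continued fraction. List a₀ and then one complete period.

[10; 1, 1, 6, 1, 1, 20]

a₀ = ⌊√111⌋ = 10.
With m₀=0, d₀=1 and mₖ₊₁ = dₖaₖ − mₖ, dₖ₊₁ = (n − mₖ₊₁²)/dₖ, aₖ₊₁ = ⌊(a₀+mₖ₊₁)/dₖ₊₁⌋:
  k=1: m=10, d=11, a=1
  k=2: m=1, d=10, a=1
  k=3: m=9, d=3, a=6
  k=4: m=9, d=10, a=1
  k=5: m=1, d=11, a=1
  k=6: m=10, d=1, a=20
d=1 and a=2a₀=20 at k=6, so the next step gives (m, d) = (10, 11) again — its k=1 value — and the period has length 6.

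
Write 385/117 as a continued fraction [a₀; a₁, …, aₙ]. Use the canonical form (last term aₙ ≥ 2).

385 = 3×117 + 34
117 = 3×34 + 15
34 = 2×15 + 4
15 = 3×4 + 3
4 = 1×3 + 1
3 = 3×1 + 0  (stop)
So 385/117 = [3; 3, 2, 3, 1, 3].

[3; 3, 2, 3, 1, 3]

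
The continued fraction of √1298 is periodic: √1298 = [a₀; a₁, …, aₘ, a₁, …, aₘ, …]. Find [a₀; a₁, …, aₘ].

a₀ = ⌊√1298⌋ = 36.
With m₀=0, d₀=1 and mₖ₊₁ = dₖaₖ − mₖ, dₖ₊₁ = (n − mₖ₊₁²)/dₖ, aₖ₊₁ = ⌊(a₀+mₖ₊₁)/dₖ₊₁⌋:
  k=1: m=36, d=2, a=36
  k=2: m=36, d=1, a=72
d=1 and a=2a₀=72 at k=2, so the next step gives (m, d) = (36, 2) again — its k=1 value — and the period has length 2.

[36; 36, 72]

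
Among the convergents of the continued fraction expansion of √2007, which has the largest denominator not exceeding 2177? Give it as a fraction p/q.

80236/1791

√2007 = [44; 1, 3, 1, 88, …] (period length 4).
Convergents:
  p_0/q_0 = 44/1
  p_1/q_1 = 45/1
  p_2/q_2 = 179/4
  p_3/q_3 = 224/5
  p_4/q_4 = 19891/444
  p_5/q_5 = 20115/449
  p_6/q_6 = 80236/1791
  p_7/q_7 = 100351/2240
q_6 = 1791 ≤ 2177 < 2240 = q_7, so the answer is 80236/1791.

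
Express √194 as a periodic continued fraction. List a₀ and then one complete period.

[13; 1, 12, 1, 26]

a₀ = ⌊√194⌋ = 13.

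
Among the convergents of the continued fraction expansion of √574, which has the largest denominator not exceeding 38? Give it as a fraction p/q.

√574 = [23; 1, 22, 1, 46, …] (period length 4).
Convergents:
  p_0/q_0 = 23/1
  p_1/q_1 = 24/1
  p_2/q_2 = 551/23
  p_3/q_3 = 575/24
  p_4/q_4 = 27001/1127
q_3 = 24 ≤ 38 < 1127 = q_4, so the answer is 575/24.

575/24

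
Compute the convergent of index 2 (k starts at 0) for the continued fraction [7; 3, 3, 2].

73/10

Using pₖ = aₖpₖ₋₁ + pₖ₋₂, qₖ = aₖqₖ₋₁ + qₖ₋₂ (with p₋₁=1, p₋₂=0, q₋₁=0, q₋₂=1):
  k=0: a=7, p=7, q=1
  k=1: a=3, p=22, q=3
  k=2: a=3, p=73, q=10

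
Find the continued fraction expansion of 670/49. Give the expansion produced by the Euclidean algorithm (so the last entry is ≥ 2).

[13; 1, 2, 16]

670 = 13×49 + 33
49 = 1×33 + 16
33 = 2×16 + 1
16 = 16×1 + 0  (stop)
So 670/49 = [13; 1, 2, 16].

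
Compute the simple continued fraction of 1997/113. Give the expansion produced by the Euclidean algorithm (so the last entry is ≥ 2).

[17; 1, 2, 18, 2]

1997 = 17*113 + 76
113 = 1*76 + 37
76 = 2*37 + 2
37 = 18*2 + 1
2 = 2*1 + 0  (stop)
So 1997/113 = [17; 1, 2, 18, 2].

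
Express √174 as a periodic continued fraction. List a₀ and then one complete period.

a₀ = ⌊√174⌋ = 13.
With m₀=0, d₀=1 and mₖ₊₁ = dₖaₖ − mₖ, dₖ₊₁ = (n − mₖ₊₁²)/dₖ, aₖ₊₁ = ⌊(a₀+mₖ₊₁)/dₖ₊₁⌋:
  k=1: m=13, d=5, a=5
  k=2: m=12, d=6, a=4
  k=3: m=12, d=5, a=5
  k=4: m=13, d=1, a=26
d=1 and a=2a₀=26 at k=4, so the next step gives (m, d) = (13, 5) again — its k=1 value — and the period has length 4.

[13; 5, 4, 5, 26]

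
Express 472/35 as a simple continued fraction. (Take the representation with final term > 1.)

472 = 13×35 + 17
35 = 2×17 + 1
17 = 17×1 + 0  (stop)
So 472/35 = [13; 2, 17].

[13; 2, 17]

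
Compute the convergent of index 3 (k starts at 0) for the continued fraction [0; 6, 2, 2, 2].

5/32

Using pₖ = aₖpₖ₋₁ + pₖ₋₂, qₖ = aₖqₖ₋₁ + qₖ₋₂ (with p₋₁=1, p₋₂=0, q₋₁=0, q₋₂=1):
  k=0: a=0, p=0, q=1
  k=1: a=6, p=1, q=6
  k=2: a=2, p=2, q=13
  k=3: a=2, p=5, q=32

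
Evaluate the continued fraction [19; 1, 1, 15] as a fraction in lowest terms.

605/31

Fold from the inside: start with 15/1.
  1 + 1/15 = 16/15
  1 + 15/16 = 31/16
  19 + 16/31 = 605/31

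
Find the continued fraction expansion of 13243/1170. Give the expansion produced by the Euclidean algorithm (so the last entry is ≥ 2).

13243 = 11*1170 + 373
1170 = 3*373 + 51
373 = 7*51 + 16
51 = 3*16 + 3
16 = 5*3 + 1
3 = 3*1 + 0  (stop)
So 13243/1170 = [11; 3, 7, 3, 5, 3].

[11; 3, 7, 3, 5, 3]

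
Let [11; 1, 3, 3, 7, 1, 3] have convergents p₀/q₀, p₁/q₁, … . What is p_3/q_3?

153/13

Using pₖ = aₖpₖ₋₁ + pₖ₋₂, qₖ = aₖqₖ₋₁ + qₖ₋₂ (with p₋₁=1, p₋₂=0, q₋₁=0, q₋₂=1):
  k=0: a=11, p=11, q=1
  k=1: a=1, p=12, q=1
  k=2: a=3, p=47, q=4
  k=3: a=3, p=153, q=13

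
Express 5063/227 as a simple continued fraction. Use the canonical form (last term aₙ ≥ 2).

[22; 3, 3, 2, 4, 2]

5063 = 22*227 + 69
227 = 3*69 + 20
69 = 3*20 + 9
20 = 2*9 + 2
9 = 4*2 + 1
2 = 2*1 + 0  (stop)
So 5063/227 = [22; 3, 3, 2, 4, 2].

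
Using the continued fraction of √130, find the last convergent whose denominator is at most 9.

57/5

√130 = [11; 2, 2, 22, …] (period length 3).
Convergents:
  p_0/q_0 = 11/1
  p_1/q_1 = 23/2
  p_2/q_2 = 57/5
  p_3/q_3 = 1277/112
q_2 = 5 ≤ 9 < 112 = q_3, so the answer is 57/5.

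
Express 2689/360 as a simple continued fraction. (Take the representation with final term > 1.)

[7; 2, 7, 1, 2, 7]

2689 = 7·360 + 169
360 = 2·169 + 22
169 = 7·22 + 15
22 = 1·15 + 7
15 = 2·7 + 1
7 = 7·1 + 0  (stop)
So 2689/360 = [7; 2, 7, 1, 2, 7].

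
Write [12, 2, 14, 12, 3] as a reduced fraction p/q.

13469/1079

Using pₖ = aₖpₖ₋₁ + pₖ₋₂ and qₖ = aₖqₖ₋₁ + qₖ₋₂:
  k=0: a=12, p=12, q=1
  k=1: a=2, p=25, q=2
  k=2: a=14, p=362, q=29
  k=3: a=12, p=4369, q=350
  k=4: a=3, p=13469, q=1079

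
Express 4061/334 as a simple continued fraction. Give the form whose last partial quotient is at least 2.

4061 = 12·334 + 53
334 = 6·53 + 16
53 = 3·16 + 5
16 = 3·5 + 1
5 = 5·1 + 0  (stop)
So 4061/334 = [12; 6, 3, 3, 5].

[12; 6, 3, 3, 5]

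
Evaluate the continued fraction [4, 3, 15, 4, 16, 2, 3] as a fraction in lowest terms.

94428/21827

Fold from the inside: start with 3/1.
  2 + 1/3 = 7/3
  16 + 3/7 = 115/7
  4 + 7/115 = 467/115
  15 + 115/467 = 7120/467
  3 + 467/7120 = 21827/7120
  4 + 7120/21827 = 94428/21827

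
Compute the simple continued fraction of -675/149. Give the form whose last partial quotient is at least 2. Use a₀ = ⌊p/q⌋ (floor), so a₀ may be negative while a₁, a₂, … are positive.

[-5; 2, 7, 1, 3, 2]

-675 = -5×149 + 70
149 = 2×70 + 9
70 = 7×9 + 7
9 = 1×7 + 2
7 = 3×2 + 1
2 = 2×1 + 0  (stop)
So -675/149 = [-5; 2, 7, 1, 3, 2].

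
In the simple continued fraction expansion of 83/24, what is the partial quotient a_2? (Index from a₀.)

83 = 3·24 + 11   →  a_0 = 3
24 = 2·11 + 2   →  a_1 = 2
11 = 5·2 + 1   →  a_2 = 5

5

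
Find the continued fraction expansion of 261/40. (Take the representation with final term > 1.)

261 = 6·40 + 21
40 = 1·21 + 19
21 = 1·19 + 2
19 = 9·2 + 1
2 = 2·1 + 0  (stop)
So 261/40 = [6; 1, 1, 9, 2].

[6; 1, 1, 9, 2]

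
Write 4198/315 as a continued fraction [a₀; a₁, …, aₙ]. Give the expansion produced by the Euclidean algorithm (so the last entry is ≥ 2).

[13; 3, 17, 6]

4198 = 13·315 + 103
315 = 3·103 + 6
103 = 17·6 + 1
6 = 6·1 + 0  (stop)
So 4198/315 = [13; 3, 17, 6].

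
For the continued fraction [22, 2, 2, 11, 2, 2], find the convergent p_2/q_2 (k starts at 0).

112/5

Using pₖ = aₖpₖ₋₁ + pₖ₋₂, qₖ = aₖqₖ₋₁ + qₖ₋₂ (with p₋₁=1, p₋₂=0, q₋₁=0, q₋₂=1):
  k=0: a=22, p=22, q=1
  k=1: a=2, p=45, q=2
  k=2: a=2, p=112, q=5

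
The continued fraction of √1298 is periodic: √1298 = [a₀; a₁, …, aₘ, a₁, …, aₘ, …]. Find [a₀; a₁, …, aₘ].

a₀ = ⌊√1298⌋ = 36.
With m₀=0, d₀=1 and mₖ₊₁ = dₖaₖ − mₖ, dₖ₊₁ = (n − mₖ₊₁²)/dₖ, aₖ₊₁ = ⌊(a₀+mₖ₊₁)/dₖ₊₁⌋:
  k=1: m=36, d=2, a=36
  k=2: m=36, d=1, a=72
d=1 and a=2a₀=72 at k=2, so the next step gives (m, d) = (36, 2) again — its k=1 value — and the period has length 2.

[36; 36, 72]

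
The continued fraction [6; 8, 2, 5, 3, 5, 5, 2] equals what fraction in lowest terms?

Fold from the inside: start with 2/1.
  5 + 1/2 = 11/2
  5 + 2/11 = 57/11
  3 + 11/57 = 182/57
  5 + 57/182 = 967/182
  2 + 182/967 = 2116/967
  8 + 967/2116 = 17895/2116
  6 + 2116/17895 = 109486/17895

109486/17895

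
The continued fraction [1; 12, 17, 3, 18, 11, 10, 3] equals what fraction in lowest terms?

4301785/3972341

Using pₖ = aₖpₖ₋₁ + pₖ₋₂ and qₖ = aₖqₖ₋₁ + qₖ₋₂:
  k=0: a=1, p=1, q=1
  k=1: a=12, p=13, q=12
  k=2: a=17, p=222, q=205
  k=3: a=3, p=679, q=627
  k=4: a=18, p=12444, q=11491
  k=5: a=11, p=137563, q=127028
  k=6: a=10, p=1388074, q=1281771
  k=7: a=3, p=4301785, q=3972341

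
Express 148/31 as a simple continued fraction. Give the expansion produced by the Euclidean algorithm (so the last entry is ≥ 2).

[4; 1, 3, 2, 3]

148 = 4*31 + 24
31 = 1*24 + 7
24 = 3*7 + 3
7 = 2*3 + 1
3 = 3*1 + 0  (stop)
So 148/31 = [4; 1, 3, 2, 3].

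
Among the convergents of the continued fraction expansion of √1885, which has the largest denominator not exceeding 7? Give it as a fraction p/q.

√1885 = [43; 2, 2, 2, 86, …] (period length 4).
Convergents:
  p_0/q_0 = 43/1
  p_1/q_1 = 87/2
  p_2/q_2 = 217/5
  p_3/q_3 = 521/12
q_2 = 5 ≤ 7 < 12 = q_3, so the answer is 217/5.

217/5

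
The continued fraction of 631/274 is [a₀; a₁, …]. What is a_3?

3

631 = 2·274 + 83   →  a_0 = 2
274 = 3·83 + 25   →  a_1 = 3
83 = 3·25 + 8   →  a_2 = 3
25 = 3·8 + 1   →  a_3 = 3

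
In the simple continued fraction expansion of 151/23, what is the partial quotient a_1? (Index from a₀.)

151 = 6·23 + 13   →  a_0 = 6
23 = 1·13 + 10   →  a_1 = 1

1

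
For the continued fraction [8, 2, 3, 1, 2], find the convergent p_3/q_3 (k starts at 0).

Using pₖ = aₖpₖ₋₁ + pₖ₋₂, qₖ = aₖqₖ₋₁ + qₖ₋₂ (with p₋₁=1, p₋₂=0, q₋₁=0, q₋₂=1):
  k=0: a=8, p=8, q=1
  k=1: a=2, p=17, q=2
  k=2: a=3, p=59, q=7
  k=3: a=1, p=76, q=9

76/9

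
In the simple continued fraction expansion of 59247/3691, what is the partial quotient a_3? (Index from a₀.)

59247 = 16·3691 + 191   →  a_0 = 16
3691 = 19·191 + 62   →  a_1 = 19
191 = 3·62 + 5   →  a_2 = 3
62 = 12·5 + 2   →  a_3 = 12

12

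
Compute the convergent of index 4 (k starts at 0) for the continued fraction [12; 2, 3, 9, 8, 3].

6551/527

Using pₖ = aₖpₖ₋₁ + pₖ₋₂, qₖ = aₖqₖ₋₁ + qₖ₋₂ (with p₋₁=1, p₋₂=0, q₋₁=0, q₋₂=1):
  k=0: a=12, p=12, q=1
  k=1: a=2, p=25, q=2
  k=2: a=3, p=87, q=7
  k=3: a=9, p=808, q=65
  k=4: a=8, p=6551, q=527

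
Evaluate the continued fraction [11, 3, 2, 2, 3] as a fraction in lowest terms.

Fold from the inside: start with 3/1.
  2 + 1/3 = 7/3
  2 + 3/7 = 17/7
  3 + 7/17 = 58/17
  11 + 17/58 = 655/58

655/58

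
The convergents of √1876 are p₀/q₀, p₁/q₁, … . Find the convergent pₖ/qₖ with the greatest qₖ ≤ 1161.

√1876 = [43; 3, 5, 12, 5, 3, 86, …] (period length 6).
Convergents:
  p_0/q_0 = 43/1
  p_1/q_1 = 130/3
  p_2/q_2 = 693/16
  p_3/q_3 = 8446/195
  p_4/q_4 = 42923/991
  p_5/q_5 = 137215/3168
q_4 = 991 ≤ 1161 < 3168 = q_5, so the answer is 42923/991.

42923/991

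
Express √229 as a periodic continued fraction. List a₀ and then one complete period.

[15; 7, 1, 1, 7, 30]

a₀ = ⌊√229⌋ = 15.
With m₀=0, d₀=1 and mₖ₊₁ = dₖaₖ − mₖ, dₖ₊₁ = (n − mₖ₊₁²)/dₖ, aₖ₊₁ = ⌊(a₀+mₖ₊₁)/dₖ₊₁⌋:
  k=1: m=15, d=4, a=7
  k=2: m=13, d=15, a=1
  k=3: m=2, d=15, a=1
  k=4: m=13, d=4, a=7
  k=5: m=15, d=1, a=30
d=1 and a=2a₀=30 at k=5, so the next step gives (m, d) = (15, 4) again — its k=1 value — and the period has length 5.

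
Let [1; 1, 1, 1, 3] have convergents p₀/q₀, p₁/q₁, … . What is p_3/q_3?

Using pₖ = aₖpₖ₋₁ + pₖ₋₂, qₖ = aₖqₖ₋₁ + qₖ₋₂ (with p₋₁=1, p₋₂=0, q₋₁=0, q₋₂=1):
  k=0: a=1, p=1, q=1
  k=1: a=1, p=2, q=1
  k=2: a=1, p=3, q=2
  k=3: a=1, p=5, q=3

5/3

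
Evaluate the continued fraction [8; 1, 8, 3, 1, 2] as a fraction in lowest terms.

Fold from the inside: start with 2/1.
  1 + 1/2 = 3/2
  3 + 2/3 = 11/3
  8 + 3/11 = 91/11
  1 + 11/91 = 102/91
  8 + 91/102 = 907/102

907/102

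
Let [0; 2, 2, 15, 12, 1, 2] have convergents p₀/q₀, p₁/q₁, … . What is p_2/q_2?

2/5

Using pₖ = aₖpₖ₋₁ + pₖ₋₂, qₖ = aₖqₖ₋₁ + qₖ₋₂ (with p₋₁=1, p₋₂=0, q₋₁=0, q₋₂=1):
  k=0: a=0, p=0, q=1
  k=1: a=2, p=1, q=2
  k=2: a=2, p=2, q=5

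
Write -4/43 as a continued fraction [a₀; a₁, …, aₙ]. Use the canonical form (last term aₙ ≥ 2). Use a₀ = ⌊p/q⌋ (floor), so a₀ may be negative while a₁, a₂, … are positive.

[-1; 1, 9, 1, 3]

-4 = -1×43 + 39
43 = 1×39 + 4
39 = 9×4 + 3
4 = 1×3 + 1
3 = 3×1 + 0  (stop)
So -4/43 = [-1; 1, 9, 1, 3].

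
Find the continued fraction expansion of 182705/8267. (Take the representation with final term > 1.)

182705 = 22·8267 + 831
8267 = 9·831 + 788
831 = 1·788 + 43
788 = 18·43 + 14
43 = 3·14 + 1
14 = 14·1 + 0  (stop)
So 182705/8267 = [22; 9, 1, 18, 3, 14].

[22; 9, 1, 18, 3, 14]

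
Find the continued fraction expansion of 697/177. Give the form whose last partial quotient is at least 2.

697 = 3×177 + 166
177 = 1×166 + 11
166 = 15×11 + 1
11 = 11×1 + 0  (stop)
So 697/177 = [3; 1, 15, 11].

[3; 1, 15, 11]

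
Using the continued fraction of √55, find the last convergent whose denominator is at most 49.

89/12

√55 = [7; 2, 2, 2, 14, …] (period length 4).
Convergents:
  p_0/q_0 = 7/1
  p_1/q_1 = 15/2
  p_2/q_2 = 37/5
  p_3/q_3 = 89/12
  p_4/q_4 = 1283/173
q_3 = 12 ≤ 49 < 173 = q_4, so the answer is 89/12.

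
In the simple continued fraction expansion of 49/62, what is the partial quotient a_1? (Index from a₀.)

49 = 0·62 + 49   →  a_0 = 0
62 = 1·49 + 13   →  a_1 = 1

1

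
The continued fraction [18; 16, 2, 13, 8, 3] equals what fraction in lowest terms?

Fold from the inside: start with 3/1.
  8 + 1/3 = 25/3
  13 + 3/25 = 328/25
  2 + 25/328 = 681/328
  16 + 328/681 = 11224/681
  18 + 681/11224 = 202713/11224

202713/11224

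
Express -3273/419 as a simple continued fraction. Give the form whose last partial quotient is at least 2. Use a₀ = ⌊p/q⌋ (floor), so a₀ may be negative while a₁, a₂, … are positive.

-3273 = -8·419 + 79
419 = 5·79 + 24
79 = 3·24 + 7
24 = 3·7 + 3
7 = 2·3 + 1
3 = 3·1 + 0  (stop)
So -3273/419 = [-8; 5, 3, 3, 2, 3].

[-8; 5, 3, 3, 2, 3]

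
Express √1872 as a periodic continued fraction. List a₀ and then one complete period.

[43; 3, 1, 3, 86]

a₀ = ⌊√1872⌋ = 43.
With m₀=0, d₀=1 and mₖ₊₁ = dₖaₖ − mₖ, dₖ₊₁ = (n − mₖ₊₁²)/dₖ, aₖ₊₁ = ⌊(a₀+mₖ₊₁)/dₖ₊₁⌋:
  k=1: m=43, d=23, a=3
  k=2: m=26, d=52, a=1
  k=3: m=26, d=23, a=3
  k=4: m=43, d=1, a=86
d=1 and a=2a₀=86 at k=4, so the next step gives (m, d) = (43, 23) again — its k=1 value — and the period has length 4.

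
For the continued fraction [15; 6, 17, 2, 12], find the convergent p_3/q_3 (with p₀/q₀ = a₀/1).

3215/212

Using pₖ = aₖpₖ₋₁ + pₖ₋₂, qₖ = aₖqₖ₋₁ + qₖ₋₂ (with p₋₁=1, p₋₂=0, q₋₁=0, q₋₂=1):
  k=0: a=15, p=15, q=1
  k=1: a=6, p=91, q=6
  k=2: a=17, p=1562, q=103
  k=3: a=2, p=3215, q=212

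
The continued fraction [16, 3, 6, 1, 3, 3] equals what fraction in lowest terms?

4520/277

Fold from the inside: start with 3/1.
  3 + 1/3 = 10/3
  1 + 3/10 = 13/10
  6 + 10/13 = 88/13
  3 + 13/88 = 277/88
  16 + 88/277 = 4520/277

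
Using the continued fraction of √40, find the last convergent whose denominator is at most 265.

721/114

√40 = [6; 3, 12, …] (period length 2).
Convergents:
  p_0/q_0 = 6/1
  p_1/q_1 = 19/3
  p_2/q_2 = 234/37
  p_3/q_3 = 721/114
  p_4/q_4 = 8886/1405
q_3 = 114 ≤ 265 < 1405 = q_4, so the answer is 721/114.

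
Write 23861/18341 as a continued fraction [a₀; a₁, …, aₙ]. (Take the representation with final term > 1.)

[1; 3, 3, 10, 16, 11]

23861 = 1·18341 + 5520
18341 = 3·5520 + 1781
5520 = 3·1781 + 177
1781 = 10·177 + 11
177 = 16·11 + 1
11 = 11·1 + 0  (stop)
So 23861/18341 = [1; 3, 3, 10, 16, 11].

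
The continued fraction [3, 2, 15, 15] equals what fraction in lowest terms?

Using pₖ = aₖpₖ₋₁ + pₖ₋₂ and qₖ = aₖqₖ₋₁ + qₖ₋₂:
  k=0: a=3, p=3, q=1
  k=1: a=2, p=7, q=2
  k=2: a=15, p=108, q=31
  k=3: a=15, p=1627, q=467

1627/467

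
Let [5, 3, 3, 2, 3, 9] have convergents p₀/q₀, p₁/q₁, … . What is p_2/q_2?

53/10

Using pₖ = aₖpₖ₋₁ + pₖ₋₂, qₖ = aₖqₖ₋₁ + qₖ₋₂ (with p₋₁=1, p₋₂=0, q₋₁=0, q₋₂=1):
  k=0: a=5, p=5, q=1
  k=1: a=3, p=16, q=3
  k=2: a=3, p=53, q=10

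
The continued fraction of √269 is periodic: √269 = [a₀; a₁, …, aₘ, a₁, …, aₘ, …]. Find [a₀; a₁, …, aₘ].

a₀ = ⌊√269⌋ = 16.
With m₀=0, d₀=1 and mₖ₊₁ = dₖaₖ − mₖ, dₖ₊₁ = (n − mₖ₊₁²)/dₖ, aₖ₊₁ = ⌊(a₀+mₖ₊₁)/dₖ₊₁⌋:
  k=1: m=16, d=13, a=2
  k=2: m=10, d=13, a=2
  k=3: m=16, d=1, a=32
d=1 and a=2a₀=32 at k=3, so the next step gives (m, d) = (16, 13) again — its k=1 value — and the period has length 3.

[16; 2, 2, 32]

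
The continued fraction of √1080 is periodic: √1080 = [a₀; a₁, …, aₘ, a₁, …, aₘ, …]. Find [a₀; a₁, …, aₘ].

a₀ = ⌊√1080⌋ = 32.
With m₀=0, d₀=1 and mₖ₊₁ = dₖaₖ − mₖ, dₖ₊₁ = (n − mₖ₊₁²)/dₖ, aₖ₊₁ = ⌊(a₀+mₖ₊₁)/dₖ₊₁⌋:
  k=1: m=32, d=56, a=1
  k=2: m=24, d=9, a=6
  k=3: m=30, d=20, a=3
  k=4: m=30, d=9, a=6
  k=5: m=24, d=56, a=1
  k=6: m=32, d=1, a=64
d=1 and a=2a₀=64 at k=6, so the next step gives (m, d) = (32, 56) again — its k=1 value — and the period has length 6.

[32; 1, 6, 3, 6, 1, 64]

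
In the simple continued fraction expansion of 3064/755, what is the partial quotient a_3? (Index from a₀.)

3

3064 = 4·755 + 44   →  a_0 = 4
755 = 17·44 + 7   →  a_1 = 17
44 = 6·7 + 2   →  a_2 = 6
7 = 3·2 + 1   →  a_3 = 3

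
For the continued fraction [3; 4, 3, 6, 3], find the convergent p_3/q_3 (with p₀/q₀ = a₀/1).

Using pₖ = aₖpₖ₋₁ + pₖ₋₂, qₖ = aₖqₖ₋₁ + qₖ₋₂ (with p₋₁=1, p₋₂=0, q₋₁=0, q₋₂=1):
  k=0: a=3, p=3, q=1
  k=1: a=4, p=13, q=4
  k=2: a=3, p=42, q=13
  k=3: a=6, p=265, q=82

265/82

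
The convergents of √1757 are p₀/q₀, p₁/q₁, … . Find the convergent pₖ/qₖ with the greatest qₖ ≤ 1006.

√1757 = [41; 1, 10, 1, 82, …] (period length 4).
Convergents:
  p_0/q_0 = 41/1
  p_1/q_1 = 42/1
  p_2/q_2 = 461/11
  p_3/q_3 = 503/12
  p_4/q_4 = 41707/995
  p_5/q_5 = 42210/1007
q_4 = 995 ≤ 1006 < 1007 = q_5, so the answer is 41707/995.

41707/995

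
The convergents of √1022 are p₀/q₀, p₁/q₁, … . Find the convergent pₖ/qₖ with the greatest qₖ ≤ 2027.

√1022 = [31; 1, 30, 1, 62, …] (period length 4).
Convergents:
  p_0/q_0 = 31/1
  p_1/q_1 = 32/1
  p_2/q_2 = 991/31
  p_3/q_3 = 1023/32
  p_4/q_4 = 64417/2015
  p_5/q_5 = 65440/2047
q_4 = 2015 ≤ 2027 < 2047 = q_5, so the answer is 64417/2015.

64417/2015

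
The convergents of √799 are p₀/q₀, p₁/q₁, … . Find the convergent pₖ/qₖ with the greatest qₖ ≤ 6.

113/4

√799 = [28; 3, 1, 3, 56, …] (period length 4).
Convergents:
  p_0/q_0 = 28/1
  p_1/q_1 = 85/3
  p_2/q_2 = 113/4
  p_3/q_3 = 424/15
q_2 = 4 ≤ 6 < 15 = q_3, so the answer is 113/4.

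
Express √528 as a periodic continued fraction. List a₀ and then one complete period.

[22; 1, 44]

a₀ = ⌊√528⌋ = 22.
With m₀=0, d₀=1 and mₖ₊₁ = dₖaₖ − mₖ, dₖ₊₁ = (n − mₖ₊₁²)/dₖ, aₖ₊₁ = ⌊(a₀+mₖ₊₁)/dₖ₊₁⌋:
  k=1: m=22, d=44, a=1
  k=2: m=22, d=1, a=44
d=1 and a=2a₀=44 at k=2, so the next step gives (m, d) = (22, 44) again — its k=1 value — and the period has length 2.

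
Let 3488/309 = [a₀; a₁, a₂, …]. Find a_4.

2

3488 = 11·309 + 89   →  a_0 = 11
309 = 3·89 + 42   →  a_1 = 3
89 = 2·42 + 5   →  a_2 = 2
42 = 8·5 + 2   →  a_3 = 8
5 = 2·2 + 1   →  a_4 = 2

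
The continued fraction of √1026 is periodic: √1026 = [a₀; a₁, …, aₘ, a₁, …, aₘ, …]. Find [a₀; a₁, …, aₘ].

a₀ = ⌊√1026⌋ = 32.

[32; 32, 64]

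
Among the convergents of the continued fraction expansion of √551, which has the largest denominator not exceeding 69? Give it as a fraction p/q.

446/19

√551 = [23; 2, 8, 1, 8, 2, 46, …] (period length 6).
Convergents:
  p_0/q_0 = 23/1
  p_1/q_1 = 47/2
  p_2/q_2 = 399/17
  p_3/q_3 = 446/19
  p_4/q_4 = 3967/169
q_3 = 19 ≤ 69 < 169 = q_4, so the answer is 446/19.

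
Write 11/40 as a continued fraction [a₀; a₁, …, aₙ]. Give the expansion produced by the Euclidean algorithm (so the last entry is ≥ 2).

[0; 3, 1, 1, 1, 3]

11 = 0*40 + 11
40 = 3*11 + 7
11 = 1*7 + 4
7 = 1*4 + 3
4 = 1*3 + 1
3 = 3*1 + 0  (stop)
So 11/40 = [0; 3, 1, 1, 1, 3].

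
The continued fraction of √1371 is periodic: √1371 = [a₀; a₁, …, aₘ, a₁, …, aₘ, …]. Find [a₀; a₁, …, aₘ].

[37; 37, 74]

a₀ = ⌊√1371⌋ = 37.
With m₀=0, d₀=1 and mₖ₊₁ = dₖaₖ − mₖ, dₖ₊₁ = (n − mₖ₊₁²)/dₖ, aₖ₊₁ = ⌊(a₀+mₖ₊₁)/dₖ₊₁⌋:
  k=1: m=37, d=2, a=37
  k=2: m=37, d=1, a=74
d=1 and a=2a₀=74 at k=2, so the next step gives (m, d) = (37, 2) again — its k=1 value — and the period has length 2.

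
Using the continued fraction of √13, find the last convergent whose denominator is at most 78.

√13 = [3; 1, 1, 1, 1, 6, …] (period length 5).
Convergents:
  p_0/q_0 = 3/1
  p_1/q_1 = 4/1
  p_2/q_2 = 7/2
  p_3/q_3 = 11/3
  p_4/q_4 = 18/5
  p_5/q_5 = 119/33
  p_6/q_6 = 137/38
  p_7/q_7 = 256/71
  p_8/q_8 = 393/109
q_7 = 71 ≤ 78 < 109 = q_8, so the answer is 256/71.

256/71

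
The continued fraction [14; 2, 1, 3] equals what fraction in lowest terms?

Using pₖ = aₖpₖ₋₁ + pₖ₋₂ and qₖ = aₖqₖ₋₁ + qₖ₋₂:
  k=0: a=14, p=14, q=1
  k=1: a=2, p=29, q=2
  k=2: a=1, p=43, q=3
  k=3: a=3, p=158, q=11

158/11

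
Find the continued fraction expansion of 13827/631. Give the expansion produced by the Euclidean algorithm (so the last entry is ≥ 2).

[21; 1, 10, 2, 8, 1, 2]

13827 = 21·631 + 576
631 = 1·576 + 55
576 = 10·55 + 26
55 = 2·26 + 3
26 = 8·3 + 2
3 = 1·2 + 1
2 = 2·1 + 0  (stop)
So 13827/631 = [21; 1, 10, 2, 8, 1, 2].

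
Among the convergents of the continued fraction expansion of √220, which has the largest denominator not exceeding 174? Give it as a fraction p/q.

√220 = [14; 1, 4, 1, 28, …] (period length 4).
Convergents:
  p_0/q_0 = 14/1
  p_1/q_1 = 15/1
  p_2/q_2 = 74/5
  p_3/q_3 = 89/6
  p_4/q_4 = 2566/173
  p_5/q_5 = 2655/179
q_4 = 173 ≤ 174 < 179 = q_5, so the answer is 2566/173.

2566/173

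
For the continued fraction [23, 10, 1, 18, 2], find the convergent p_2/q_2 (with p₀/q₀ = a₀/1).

Using pₖ = aₖpₖ₋₁ + pₖ₋₂, qₖ = aₖqₖ₋₁ + qₖ₋₂ (with p₋₁=1, p₋₂=0, q₋₁=0, q₋₂=1):
  k=0: a=23, p=23, q=1
  k=1: a=10, p=231, q=10
  k=2: a=1, p=254, q=11

254/11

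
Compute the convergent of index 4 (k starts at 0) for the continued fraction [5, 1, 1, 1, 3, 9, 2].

62/11

Using pₖ = aₖpₖ₋₁ + pₖ₋₂, qₖ = aₖqₖ₋₁ + qₖ₋₂ (with p₋₁=1, p₋₂=0, q₋₁=0, q₋₂=1):
  k=0: a=5, p=5, q=1
  k=1: a=1, p=6, q=1
  k=2: a=1, p=11, q=2
  k=3: a=1, p=17, q=3
  k=4: a=3, p=62, q=11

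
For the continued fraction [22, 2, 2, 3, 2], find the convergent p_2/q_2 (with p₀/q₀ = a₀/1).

112/5

Using pₖ = aₖpₖ₋₁ + pₖ₋₂, qₖ = aₖqₖ₋₁ + qₖ₋₂ (with p₋₁=1, p₋₂=0, q₋₁=0, q₋₂=1):
  k=0: a=22, p=22, q=1
  k=1: a=2, p=45, q=2
  k=2: a=2, p=112, q=5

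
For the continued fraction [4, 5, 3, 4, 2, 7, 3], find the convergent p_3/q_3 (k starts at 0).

289/69

Using pₖ = aₖpₖ₋₁ + pₖ₋₂, qₖ = aₖqₖ₋₁ + qₖ₋₂ (with p₋₁=1, p₋₂=0, q₋₁=0, q₋₂=1):
  k=0: a=4, p=4, q=1
  k=1: a=5, p=21, q=5
  k=2: a=3, p=67, q=16
  k=3: a=4, p=289, q=69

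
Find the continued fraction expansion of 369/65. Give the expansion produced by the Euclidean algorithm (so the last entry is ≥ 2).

369 = 5×65 + 44
65 = 1×44 + 21
44 = 2×21 + 2
21 = 10×2 + 1
2 = 2×1 + 0  (stop)
So 369/65 = [5; 1, 2, 10, 2].

[5; 1, 2, 10, 2]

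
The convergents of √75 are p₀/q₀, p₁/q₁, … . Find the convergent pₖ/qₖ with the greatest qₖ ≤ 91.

459/53

√75 = [8; 1, 1, 1, 16, …] (period length 4).
Convergents:
  p_0/q_0 = 8/1
  p_1/q_1 = 9/1
  p_2/q_2 = 17/2
  p_3/q_3 = 26/3
  p_4/q_4 = 433/50
  p_5/q_5 = 459/53
  p_6/q_6 = 892/103
q_5 = 53 ≤ 91 < 103 = q_6, so the answer is 459/53.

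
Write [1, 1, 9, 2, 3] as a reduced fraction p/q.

Fold from the inside: start with 3/1.
  2 + 1/3 = 7/3
  9 + 3/7 = 66/7
  1 + 7/66 = 73/66
  1 + 66/73 = 139/73

139/73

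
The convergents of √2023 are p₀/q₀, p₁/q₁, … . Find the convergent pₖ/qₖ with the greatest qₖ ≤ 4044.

180091/4004

√2023 = [44; 1, 43, 1, 88, …] (period length 4).
Convergents:
  p_0/q_0 = 44/1
  p_1/q_1 = 45/1
  p_2/q_2 = 1979/44
  p_3/q_3 = 2024/45
  p_4/q_4 = 180091/4004
  p_5/q_5 = 182115/4049
q_4 = 4004 ≤ 4044 < 4049 = q_5, so the answer is 180091/4004.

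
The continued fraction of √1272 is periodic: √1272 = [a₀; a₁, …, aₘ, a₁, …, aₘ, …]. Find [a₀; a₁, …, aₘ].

a₀ = ⌊√1272⌋ = 35.
With m₀=0, d₀=1 and mₖ₊₁ = dₖaₖ − mₖ, dₖ₊₁ = (n − mₖ₊₁²)/dₖ, aₖ₊₁ = ⌊(a₀+mₖ₊₁)/dₖ₊₁⌋:
  k=1: m=35, d=47, a=1
  k=2: m=12, d=24, a=1
  k=3: m=12, d=47, a=1
  k=4: m=35, d=1, a=70
d=1 and a=2a₀=70 at k=4, so the next step gives (m, d) = (35, 47) again — its k=1 value — and the period has length 4.

[35; 1, 1, 1, 70]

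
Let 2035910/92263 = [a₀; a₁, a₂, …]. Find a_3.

2035910 = 22·92263 + 6124   →  a_0 = 22
92263 = 15·6124 + 403   →  a_1 = 15
6124 = 15·403 + 79   →  a_2 = 15
403 = 5·79 + 8   →  a_3 = 5

5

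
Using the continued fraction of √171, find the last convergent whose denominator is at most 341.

4433/339

√171 = [13; 13, 26, …] (period length 2).
Convergents:
  p_0/q_0 = 13/1
  p_1/q_1 = 170/13
  p_2/q_2 = 4433/339
  p_3/q_3 = 57799/4420
q_2 = 339 ≤ 341 < 4420 = q_3, so the answer is 4433/339.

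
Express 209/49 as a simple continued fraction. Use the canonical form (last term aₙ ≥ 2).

[4; 3, 1, 3, 3]

209 = 4·49 + 13
49 = 3·13 + 10
13 = 1·10 + 3
10 = 3·3 + 1
3 = 3·1 + 0  (stop)
So 209/49 = [4; 3, 1, 3, 3].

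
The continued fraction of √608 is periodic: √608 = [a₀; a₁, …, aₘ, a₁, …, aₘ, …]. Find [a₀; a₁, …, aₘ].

a₀ = ⌊√608⌋ = 24.
With m₀=0, d₀=1 and mₖ₊₁ = dₖaₖ − mₖ, dₖ₊₁ = (n − mₖ₊₁²)/dₖ, aₖ₊₁ = ⌊(a₀+mₖ₊₁)/dₖ₊₁⌋:
  k=1: m=24, d=32, a=1
  k=2: m=8, d=17, a=1
  k=3: m=9, d=31, a=1
  k=4: m=22, d=4, a=11
  k=5: m=22, d=31, a=1
  k=6: m=9, d=17, a=1
  k=7: m=8, d=32, a=1
  k=8: m=24, d=1, a=48
d=1 and a=2a₀=48 at k=8, so the next step gives (m, d) = (24, 32) again — its k=1 value — and the period has length 8.

[24; 1, 1, 1, 11, 1, 1, 1, 48]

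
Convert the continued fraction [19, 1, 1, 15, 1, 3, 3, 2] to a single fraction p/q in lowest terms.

Using pₖ = aₖpₖ₋₁ + pₖ₋₂ and qₖ = aₖqₖ₋₁ + qₖ₋₂:
  k=0: a=19, p=19, q=1
  k=1: a=1, p=20, q=1
  k=2: a=1, p=39, q=2
  k=3: a=15, p=605, q=31
  k=4: a=1, p=644, q=33
  k=5: a=3, p=2537, q=130
  k=6: a=3, p=8255, q=423
  k=7: a=2, p=19047, q=976

19047/976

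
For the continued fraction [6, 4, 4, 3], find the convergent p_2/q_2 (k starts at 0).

Using pₖ = aₖpₖ₋₁ + pₖ₋₂, qₖ = aₖqₖ₋₁ + qₖ₋₂ (with p₋₁=1, p₋₂=0, q₋₁=0, q₋₂=1):
  k=0: a=6, p=6, q=1
  k=1: a=4, p=25, q=4
  k=2: a=4, p=106, q=17

106/17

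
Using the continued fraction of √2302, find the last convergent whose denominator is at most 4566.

218737/4559

√2302 = [47; 1, 46, 1, 94, …] (period length 4).
Convergents:
  p_0/q_0 = 47/1
  p_1/q_1 = 48/1
  p_2/q_2 = 2255/47
  p_3/q_3 = 2303/48
  p_4/q_4 = 218737/4559
  p_5/q_5 = 221040/4607
q_4 = 4559 ≤ 4566 < 4607 = q_5, so the answer is 218737/4559.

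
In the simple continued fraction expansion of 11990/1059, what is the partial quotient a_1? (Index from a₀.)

3

11990 = 11·1059 + 341   →  a_0 = 11
1059 = 3·341 + 36   →  a_1 = 3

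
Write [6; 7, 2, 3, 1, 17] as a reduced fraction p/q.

7306/1191

Fold from the inside: start with 17/1.
  1 + 1/17 = 18/17
  3 + 17/18 = 71/18
  2 + 18/71 = 160/71
  7 + 71/160 = 1191/160
  6 + 160/1191 = 7306/1191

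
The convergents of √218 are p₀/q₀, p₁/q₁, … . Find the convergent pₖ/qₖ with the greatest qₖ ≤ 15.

√218 = [14; 1, 3, 3, 1, 28, …] (period length 5).
Convergents:
  p_0/q_0 = 14/1
  p_1/q_1 = 15/1
  p_2/q_2 = 59/4
  p_3/q_3 = 192/13
  p_4/q_4 = 251/17
q_3 = 13 ≤ 15 < 17 = q_4, so the answer is 192/13.

192/13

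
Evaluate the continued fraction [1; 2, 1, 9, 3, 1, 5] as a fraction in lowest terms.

921/685

Fold from the inside: start with 5/1.
  1 + 1/5 = 6/5
  3 + 5/6 = 23/6
  9 + 6/23 = 213/23
  1 + 23/213 = 236/213
  2 + 213/236 = 685/236
  1 + 236/685 = 921/685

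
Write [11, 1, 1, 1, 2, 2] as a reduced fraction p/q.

Fold from the inside: start with 2/1.
  2 + 1/2 = 5/2
  1 + 2/5 = 7/5
  1 + 5/7 = 12/7
  1 + 7/12 = 19/12
  11 + 12/19 = 221/19

221/19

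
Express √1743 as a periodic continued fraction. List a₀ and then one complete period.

a₀ = ⌊√1743⌋ = 41.

[41; 1, 2, 1, 82]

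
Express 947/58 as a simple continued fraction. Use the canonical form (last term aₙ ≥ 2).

[16; 3, 19]

947 = 16·58 + 19
58 = 3·19 + 1
19 = 19·1 + 0  (stop)
So 947/58 = [16; 3, 19].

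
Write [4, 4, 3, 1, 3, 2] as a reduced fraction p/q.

Fold from the inside: start with 2/1.
  3 + 1/2 = 7/2
  1 + 2/7 = 9/7
  3 + 7/9 = 34/9
  4 + 9/34 = 145/34
  4 + 34/145 = 614/145

614/145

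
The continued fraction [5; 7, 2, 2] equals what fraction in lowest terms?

Using pₖ = aₖpₖ₋₁ + pₖ₋₂ and qₖ = aₖqₖ₋₁ + qₖ₋₂:
  k=0: a=5, p=5, q=1
  k=1: a=7, p=36, q=7
  k=2: a=2, p=77, q=15
  k=3: a=2, p=190, q=37

190/37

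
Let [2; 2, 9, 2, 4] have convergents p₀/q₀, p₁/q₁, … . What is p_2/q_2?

47/19

Using pₖ = aₖpₖ₋₁ + pₖ₋₂, qₖ = aₖqₖ₋₁ + qₖ₋₂ (with p₋₁=1, p₋₂=0, q₋₁=0, q₋₂=1):
  k=0: a=2, p=2, q=1
  k=1: a=2, p=5, q=2
  k=2: a=9, p=47, q=19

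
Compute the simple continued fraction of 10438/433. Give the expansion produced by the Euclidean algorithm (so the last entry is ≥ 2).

10438 = 24*433 + 46
433 = 9*46 + 19
46 = 2*19 + 8
19 = 2*8 + 3
8 = 2*3 + 2
3 = 1*2 + 1
2 = 2*1 + 0  (stop)
So 10438/433 = [24; 9, 2, 2, 2, 1, 2].

[24; 9, 2, 2, 2, 1, 2]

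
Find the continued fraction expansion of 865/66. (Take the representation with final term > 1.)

865 = 13×66 + 7
66 = 9×7 + 3
7 = 2×3 + 1
3 = 3×1 + 0  (stop)
So 865/66 = [13; 9, 2, 3].

[13; 9, 2, 3]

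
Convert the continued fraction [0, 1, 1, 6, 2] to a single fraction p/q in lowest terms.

15/28

Fold from the inside: start with 2/1.
  6 + 1/2 = 13/2
  1 + 2/13 = 15/13
  1 + 13/15 = 28/15
  0 + 15/28 = 15/28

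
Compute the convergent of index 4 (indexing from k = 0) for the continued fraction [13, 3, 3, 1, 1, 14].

306/23

Using pₖ = aₖpₖ₋₁ + pₖ₋₂, qₖ = aₖqₖ₋₁ + qₖ₋₂ (with p₋₁=1, p₋₂=0, q₋₁=0, q₋₂=1):
  k=0: a=13, p=13, q=1
  k=1: a=3, p=40, q=3
  k=2: a=3, p=133, q=10
  k=3: a=1, p=173, q=13
  k=4: a=1, p=306, q=23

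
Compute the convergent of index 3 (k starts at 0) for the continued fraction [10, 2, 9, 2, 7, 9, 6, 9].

Using pₖ = aₖpₖ₋₁ + pₖ₋₂, qₖ = aₖqₖ₋₁ + qₖ₋₂ (with p₋₁=1, p₋₂=0, q₋₁=0, q₋₂=1):
  k=0: a=10, p=10, q=1
  k=1: a=2, p=21, q=2
  k=2: a=9, p=199, q=19
  k=3: a=2, p=419, q=40

419/40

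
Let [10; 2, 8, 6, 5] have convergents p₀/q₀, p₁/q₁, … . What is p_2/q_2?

Using pₖ = aₖpₖ₋₁ + pₖ₋₂, qₖ = aₖqₖ₋₁ + qₖ₋₂ (with p₋₁=1, p₋₂=0, q₋₁=0, q₋₂=1):
  k=0: a=10, p=10, q=1
  k=1: a=2, p=21, q=2
  k=2: a=8, p=178, q=17

178/17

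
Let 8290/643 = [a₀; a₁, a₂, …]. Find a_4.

7

8290 = 12·643 + 574   →  a_0 = 12
643 = 1·574 + 69   →  a_1 = 1
574 = 8·69 + 22   →  a_2 = 8
69 = 3·22 + 3   →  a_3 = 3
22 = 7·3 + 1   →  a_4 = 7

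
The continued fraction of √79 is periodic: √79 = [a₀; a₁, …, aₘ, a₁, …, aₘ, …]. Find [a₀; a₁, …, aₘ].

a₀ = ⌊√79⌋ = 8.
With m₀=0, d₀=1 and mₖ₊₁ = dₖaₖ − mₖ, dₖ₊₁ = (n − mₖ₊₁²)/dₖ, aₖ₊₁ = ⌊(a₀+mₖ₊₁)/dₖ₊₁⌋:
  k=1: m=8, d=15, a=1
  k=2: m=7, d=2, a=7
  k=3: m=7, d=15, a=1
  k=4: m=8, d=1, a=16
d=1 and a=2a₀=16 at k=4, so the next step gives (m, d) = (8, 15) again — its k=1 value — and the period has length 4.

[8; 1, 7, 1, 16]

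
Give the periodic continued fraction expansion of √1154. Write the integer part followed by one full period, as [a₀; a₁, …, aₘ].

a₀ = ⌊√1154⌋ = 33.
With m₀=0, d₀=1 and mₖ₊₁ = dₖaₖ − mₖ, dₖ₊₁ = (n − mₖ₊₁²)/dₖ, aₖ₊₁ = ⌊(a₀+mₖ₊₁)/dₖ₊₁⌋:
  k=1: m=33, d=65, a=1
  k=2: m=32, d=2, a=32
  k=3: m=32, d=65, a=1
  k=4: m=33, d=1, a=66
d=1 and a=2a₀=66 at k=4, so the next step gives (m, d) = (33, 65) again — its k=1 value — and the period has length 4.

[33; 1, 32, 1, 66]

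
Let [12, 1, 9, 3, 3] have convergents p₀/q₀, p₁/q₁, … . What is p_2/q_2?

Using pₖ = aₖpₖ₋₁ + pₖ₋₂, qₖ = aₖqₖ₋₁ + qₖ₋₂ (with p₋₁=1, p₋₂=0, q₋₁=0, q₋₂=1):
  k=0: a=12, p=12, q=1
  k=1: a=1, p=13, q=1
  k=2: a=9, p=129, q=10

129/10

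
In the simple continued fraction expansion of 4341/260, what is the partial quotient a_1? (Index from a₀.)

1

4341 = 16·260 + 181   →  a_0 = 16
260 = 1·181 + 79   →  a_1 = 1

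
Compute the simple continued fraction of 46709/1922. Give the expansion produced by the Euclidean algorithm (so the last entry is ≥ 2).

46709 = 24*1922 + 581
1922 = 3*581 + 179
581 = 3*179 + 44
179 = 4*44 + 3
44 = 14*3 + 2
3 = 1*2 + 1
2 = 2*1 + 0  (stop)
So 46709/1922 = [24; 3, 3, 4, 14, 1, 2].

[24; 3, 3, 4, 14, 1, 2]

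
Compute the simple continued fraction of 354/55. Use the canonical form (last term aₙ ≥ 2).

[6; 2, 3, 2, 3]

354 = 6×55 + 24
55 = 2×24 + 7
24 = 3×7 + 3
7 = 2×3 + 1
3 = 3×1 + 0  (stop)
So 354/55 = [6; 2, 3, 2, 3].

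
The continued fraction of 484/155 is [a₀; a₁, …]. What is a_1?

8

484 = 3·155 + 19   →  a_0 = 3
155 = 8·19 + 3   →  a_1 = 8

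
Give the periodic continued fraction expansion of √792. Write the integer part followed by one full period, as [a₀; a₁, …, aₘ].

[28; 7, 56]

a₀ = ⌊√792⌋ = 28.
With m₀=0, d₀=1 and mₖ₊₁ = dₖaₖ − mₖ, dₖ₊₁ = (n − mₖ₊₁²)/dₖ, aₖ₊₁ = ⌊(a₀+mₖ₊₁)/dₖ₊₁⌋:
  k=1: m=28, d=8, a=7
  k=2: m=28, d=1, a=56
d=1 and a=2a₀=56 at k=2, so the next step gives (m, d) = (28, 8) again — its k=1 value — and the period has length 2.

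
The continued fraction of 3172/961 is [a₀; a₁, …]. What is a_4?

3172 = 3·961 + 289   →  a_0 = 3
961 = 3·289 + 94   →  a_1 = 3
289 = 3·94 + 7   →  a_2 = 3
94 = 13·7 + 3   →  a_3 = 13
7 = 2·3 + 1   →  a_4 = 2

2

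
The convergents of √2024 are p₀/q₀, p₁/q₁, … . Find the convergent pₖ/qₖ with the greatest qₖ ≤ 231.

4049/90

√2024 = [44; 1, 88, …] (period length 2).
Convergents:
  p_0/q_0 = 44/1
  p_1/q_1 = 45/1
  p_2/q_2 = 4004/89
  p_3/q_3 = 4049/90
  p_4/q_4 = 360316/8009
q_3 = 90 ≤ 231 < 8009 = q_4, so the answer is 4049/90.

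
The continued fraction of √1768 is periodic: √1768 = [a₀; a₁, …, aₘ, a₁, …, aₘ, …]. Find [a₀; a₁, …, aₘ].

[42; 21, 84]

a₀ = ⌊√1768⌋ = 42.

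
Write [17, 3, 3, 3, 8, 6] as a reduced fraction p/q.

29017/1677

Fold from the inside: start with 6/1.
  8 + 1/6 = 49/6
  3 + 6/49 = 153/49
  3 + 49/153 = 508/153
  3 + 153/508 = 1677/508
  17 + 508/1677 = 29017/1677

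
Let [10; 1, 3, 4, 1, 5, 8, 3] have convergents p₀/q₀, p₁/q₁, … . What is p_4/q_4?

Using pₖ = aₖpₖ₋₁ + pₖ₋₂, qₖ = aₖqₖ₋₁ + qₖ₋₂ (with p₋₁=1, p₋₂=0, q₋₁=0, q₋₂=1):
  k=0: a=10, p=10, q=1
  k=1: a=1, p=11, q=1
  k=2: a=3, p=43, q=4
  k=3: a=4, p=183, q=17
  k=4: a=1, p=226, q=21

226/21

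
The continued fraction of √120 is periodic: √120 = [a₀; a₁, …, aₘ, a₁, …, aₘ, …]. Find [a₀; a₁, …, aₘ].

a₀ = ⌊√120⌋ = 10.
With m₀=0, d₀=1 and mₖ₊₁ = dₖaₖ − mₖ, dₖ₊₁ = (n − mₖ₊₁²)/dₖ, aₖ₊₁ = ⌊(a₀+mₖ₊₁)/dₖ₊₁⌋:
  k=1: m=10, d=20, a=1
  k=2: m=10, d=1, a=20
d=1 and a=2a₀=20 at k=2, so the next step gives (m, d) = (10, 20) again — its k=1 value — and the period has length 2.

[10; 1, 20]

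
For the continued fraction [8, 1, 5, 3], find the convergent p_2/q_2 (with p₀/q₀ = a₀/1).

Using pₖ = aₖpₖ₋₁ + pₖ₋₂, qₖ = aₖqₖ₋₁ + qₖ₋₂ (with p₋₁=1, p₋₂=0, q₋₁=0, q₋₂=1):
  k=0: a=8, p=8, q=1
  k=1: a=1, p=9, q=1
  k=2: a=5, p=53, q=6

53/6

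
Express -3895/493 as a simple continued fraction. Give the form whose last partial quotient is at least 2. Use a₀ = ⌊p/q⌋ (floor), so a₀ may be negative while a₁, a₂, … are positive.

-3895 = -8*493 + 49
493 = 10*49 + 3
49 = 16*3 + 1
3 = 3*1 + 0  (stop)
So -3895/493 = [-8; 10, 16, 3].

[-8; 10, 16, 3]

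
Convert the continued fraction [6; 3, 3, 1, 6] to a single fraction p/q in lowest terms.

555/88

Using pₖ = aₖpₖ₋₁ + pₖ₋₂ and qₖ = aₖqₖ₋₁ + qₖ₋₂:
  k=0: a=6, p=6, q=1
  k=1: a=3, p=19, q=3
  k=2: a=3, p=63, q=10
  k=3: a=1, p=82, q=13
  k=4: a=6, p=555, q=88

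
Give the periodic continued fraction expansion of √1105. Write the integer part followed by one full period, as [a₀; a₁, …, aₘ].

a₀ = ⌊√1105⌋ = 33.
With m₀=0, d₀=1 and mₖ₊₁ = dₖaₖ − mₖ, dₖ₊₁ = (n − mₖ₊₁²)/dₖ, aₖ₊₁ = ⌊(a₀+mₖ₊₁)/dₖ₊₁⌋:
  k=1: m=33, d=16, a=4
  k=2: m=31, d=9, a=7
  k=3: m=32, d=9, a=7
  k=4: m=31, d=16, a=4
  k=5: m=33, d=1, a=66
d=1 and a=2a₀=66 at k=5, so the next step gives (m, d) = (33, 16) again — its k=1 value — and the period has length 5.

[33; 4, 7, 7, 4, 66]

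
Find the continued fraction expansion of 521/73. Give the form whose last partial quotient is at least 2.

521 = 7·73 + 10
73 = 7·10 + 3
10 = 3·3 + 1
3 = 3·1 + 0  (stop)
So 521/73 = [7; 7, 3, 3].

[7; 7, 3, 3]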